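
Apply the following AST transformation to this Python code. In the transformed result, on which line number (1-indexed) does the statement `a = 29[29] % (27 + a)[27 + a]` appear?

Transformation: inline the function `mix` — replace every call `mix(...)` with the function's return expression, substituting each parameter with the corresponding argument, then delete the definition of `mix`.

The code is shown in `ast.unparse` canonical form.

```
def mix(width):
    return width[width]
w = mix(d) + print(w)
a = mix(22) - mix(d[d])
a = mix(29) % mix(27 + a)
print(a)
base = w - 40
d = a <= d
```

Transformed code:
w = d[d] + print(w)
a = 22[22] - d[d][d[d]]
a = 29[29] % (27 + a)[27 + a]
print(a)
base = w - 40
d = a <= d

3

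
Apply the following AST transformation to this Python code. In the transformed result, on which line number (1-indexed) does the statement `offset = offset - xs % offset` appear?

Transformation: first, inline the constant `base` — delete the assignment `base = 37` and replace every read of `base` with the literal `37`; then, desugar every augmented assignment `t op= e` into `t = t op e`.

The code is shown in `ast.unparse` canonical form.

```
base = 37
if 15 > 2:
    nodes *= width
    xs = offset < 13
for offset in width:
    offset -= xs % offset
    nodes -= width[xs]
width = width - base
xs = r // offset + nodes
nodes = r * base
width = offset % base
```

Transformed code:
if 15 > 2:
    nodes = nodes * width
    xs = offset < 13
for offset in width:
    offset = offset - xs % offset
    nodes = nodes - width[xs]
width = width - 37
xs = r // offset + nodes
nodes = r * 37
width = offset % 37

5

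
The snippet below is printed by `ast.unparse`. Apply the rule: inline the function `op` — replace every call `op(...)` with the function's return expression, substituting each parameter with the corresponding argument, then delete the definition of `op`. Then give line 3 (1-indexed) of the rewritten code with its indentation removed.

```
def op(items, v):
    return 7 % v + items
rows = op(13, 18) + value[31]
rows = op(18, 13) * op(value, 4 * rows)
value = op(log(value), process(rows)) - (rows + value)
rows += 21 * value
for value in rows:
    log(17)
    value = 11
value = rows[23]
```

value = 7 % process(rows) + log(value) - (rows + value)

Transformed code:
rows = 7 % 18 + 13 + value[31]
rows = (7 % 13 + 18) * (7 % (4 * rows) + value)
value = 7 % process(rows) + log(value) - (rows + value)
rows += 21 * value
for value in rows:
    log(17)
    value = 11
value = rows[23]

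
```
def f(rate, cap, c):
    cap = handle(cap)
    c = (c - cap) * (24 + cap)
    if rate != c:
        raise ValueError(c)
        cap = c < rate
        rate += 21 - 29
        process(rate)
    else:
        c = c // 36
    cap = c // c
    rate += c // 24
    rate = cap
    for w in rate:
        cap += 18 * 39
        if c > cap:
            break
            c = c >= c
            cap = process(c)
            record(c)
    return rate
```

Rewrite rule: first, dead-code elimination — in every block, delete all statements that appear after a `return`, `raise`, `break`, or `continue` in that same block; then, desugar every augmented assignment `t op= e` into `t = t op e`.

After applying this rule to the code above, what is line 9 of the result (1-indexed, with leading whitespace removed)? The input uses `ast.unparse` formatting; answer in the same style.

rate = rate + c // 24

Transformed code:
def f(rate, cap, c):
    cap = handle(cap)
    c = (c - cap) * (24 + cap)
    if rate != c:
        raise ValueError(c)
    else:
        c = c // 36
    cap = c // c
    rate = rate + c // 24
    rate = cap
    for w in rate:
        cap = cap + 18 * 39
        if c > cap:
            break
    return rate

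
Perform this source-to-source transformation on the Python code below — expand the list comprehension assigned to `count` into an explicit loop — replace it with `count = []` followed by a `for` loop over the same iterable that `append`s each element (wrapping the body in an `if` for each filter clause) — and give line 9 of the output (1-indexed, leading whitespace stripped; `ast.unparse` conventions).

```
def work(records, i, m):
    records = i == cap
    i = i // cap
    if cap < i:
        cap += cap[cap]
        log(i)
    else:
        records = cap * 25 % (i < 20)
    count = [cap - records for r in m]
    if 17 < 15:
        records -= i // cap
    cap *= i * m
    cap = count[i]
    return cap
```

Transformed code:
def work(records, i, m):
    records = i == cap
    i = i // cap
    if cap < i:
        cap += cap[cap]
        log(i)
    else:
        records = cap * 25 % (i < 20)
    count = []
    for r in m:
        count.append(cap - records)
    if 17 < 15:
        records -= i // cap
    cap *= i * m
    cap = count[i]
    return cap

count = []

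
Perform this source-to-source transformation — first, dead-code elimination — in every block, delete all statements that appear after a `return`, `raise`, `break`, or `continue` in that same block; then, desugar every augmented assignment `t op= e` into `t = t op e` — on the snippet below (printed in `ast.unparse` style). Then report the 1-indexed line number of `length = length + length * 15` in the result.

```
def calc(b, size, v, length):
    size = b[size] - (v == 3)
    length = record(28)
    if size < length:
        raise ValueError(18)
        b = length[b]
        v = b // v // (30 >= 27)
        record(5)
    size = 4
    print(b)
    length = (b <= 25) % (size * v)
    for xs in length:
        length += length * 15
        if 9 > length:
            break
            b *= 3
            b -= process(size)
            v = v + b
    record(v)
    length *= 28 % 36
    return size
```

10

Transformed code:
def calc(b, size, v, length):
    size = b[size] - (v == 3)
    length = record(28)
    if size < length:
        raise ValueError(18)
    size = 4
    print(b)
    length = (b <= 25) % (size * v)
    for xs in length:
        length = length + length * 15
        if 9 > length:
            break
    record(v)
    length = length * (28 % 36)
    return size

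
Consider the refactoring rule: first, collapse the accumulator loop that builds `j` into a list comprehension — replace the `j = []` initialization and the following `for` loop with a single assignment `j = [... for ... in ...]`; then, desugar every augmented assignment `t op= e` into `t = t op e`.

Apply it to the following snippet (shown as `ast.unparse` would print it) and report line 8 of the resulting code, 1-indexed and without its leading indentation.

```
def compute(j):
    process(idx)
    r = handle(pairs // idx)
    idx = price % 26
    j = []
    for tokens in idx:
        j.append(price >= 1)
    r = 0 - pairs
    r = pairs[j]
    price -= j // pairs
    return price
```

Transformed code:
def compute(j):
    process(idx)
    r = handle(pairs // idx)
    idx = price % 26
    j = [price >= 1 for tokens in idx]
    r = 0 - pairs
    r = pairs[j]
    price = price - j // pairs
    return price

price = price - j // pairs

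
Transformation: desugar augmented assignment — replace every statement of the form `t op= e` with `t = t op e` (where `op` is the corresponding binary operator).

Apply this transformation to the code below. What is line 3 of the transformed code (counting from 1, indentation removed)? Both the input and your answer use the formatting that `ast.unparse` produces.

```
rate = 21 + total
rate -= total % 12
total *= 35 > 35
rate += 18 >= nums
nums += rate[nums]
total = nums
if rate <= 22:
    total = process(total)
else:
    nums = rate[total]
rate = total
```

Transformed code:
rate = 21 + total
rate = rate - total % 12
total = total * (35 > 35)
rate = rate + (18 >= nums)
nums = nums + rate[nums]
total = nums
if rate <= 22:
    total = process(total)
else:
    nums = rate[total]
rate = total

total = total * (35 > 35)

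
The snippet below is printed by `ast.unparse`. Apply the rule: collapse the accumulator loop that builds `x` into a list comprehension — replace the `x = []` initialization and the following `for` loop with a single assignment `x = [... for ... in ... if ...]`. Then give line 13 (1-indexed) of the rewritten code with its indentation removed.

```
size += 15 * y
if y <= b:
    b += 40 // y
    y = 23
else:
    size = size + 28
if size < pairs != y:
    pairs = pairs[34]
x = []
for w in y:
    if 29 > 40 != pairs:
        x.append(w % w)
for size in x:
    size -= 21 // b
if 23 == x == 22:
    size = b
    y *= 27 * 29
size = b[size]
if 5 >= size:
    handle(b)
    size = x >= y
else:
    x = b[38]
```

size = b

Transformed code:
size += 15 * y
if y <= b:
    b += 40 // y
    y = 23
else:
    size = size + 28
if size < pairs != y:
    pairs = pairs[34]
x = [w % w for w in y if 29 > 40 != pairs]
for size in x:
    size -= 21 // b
if 23 == x == 22:
    size = b
    y *= 27 * 29
size = b[size]
if 5 >= size:
    handle(b)
    size = x >= y
else:
    x = b[38]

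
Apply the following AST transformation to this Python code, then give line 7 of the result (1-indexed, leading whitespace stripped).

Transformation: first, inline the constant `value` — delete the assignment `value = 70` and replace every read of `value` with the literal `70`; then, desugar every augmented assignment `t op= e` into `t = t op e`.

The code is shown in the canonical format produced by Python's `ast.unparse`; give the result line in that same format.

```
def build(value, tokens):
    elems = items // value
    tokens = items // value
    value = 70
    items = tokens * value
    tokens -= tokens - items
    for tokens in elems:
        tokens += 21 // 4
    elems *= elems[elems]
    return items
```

tokens = tokens + 21 // 4

Transformed code:
def build(value, tokens):
    elems = items // 70
    tokens = items // 70
    items = tokens * 70
    tokens = tokens - (tokens - items)
    for tokens in elems:
        tokens = tokens + 21 // 4
    elems = elems * elems[elems]
    return items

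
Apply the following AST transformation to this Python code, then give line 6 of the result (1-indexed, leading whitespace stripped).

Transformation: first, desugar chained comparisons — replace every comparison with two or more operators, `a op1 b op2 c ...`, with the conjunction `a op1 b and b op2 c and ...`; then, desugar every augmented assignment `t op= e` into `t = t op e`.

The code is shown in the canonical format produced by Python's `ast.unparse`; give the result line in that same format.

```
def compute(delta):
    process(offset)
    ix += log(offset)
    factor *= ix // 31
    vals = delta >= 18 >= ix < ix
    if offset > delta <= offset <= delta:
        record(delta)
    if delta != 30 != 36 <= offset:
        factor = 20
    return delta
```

if offset > delta and delta <= offset and (offset <= delta):

Transformed code:
def compute(delta):
    process(offset)
    ix = ix + log(offset)
    factor = factor * (ix // 31)
    vals = delta >= 18 and 18 >= ix and (ix < ix)
    if offset > delta and delta <= offset and (offset <= delta):
        record(delta)
    if delta != 30 and 30 != 36 and (36 <= offset):
        factor = 20
    return delta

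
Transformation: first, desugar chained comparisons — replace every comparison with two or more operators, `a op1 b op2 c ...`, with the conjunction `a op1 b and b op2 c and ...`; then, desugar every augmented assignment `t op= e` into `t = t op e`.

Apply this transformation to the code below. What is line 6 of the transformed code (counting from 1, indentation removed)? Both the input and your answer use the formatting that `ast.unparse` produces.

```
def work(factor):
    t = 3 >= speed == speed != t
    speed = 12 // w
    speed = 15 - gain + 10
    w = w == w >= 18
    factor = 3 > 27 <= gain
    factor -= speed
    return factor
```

factor = 3 > 27 and 27 <= gain

Transformed code:
def work(factor):
    t = 3 >= speed and speed == speed and (speed != t)
    speed = 12 // w
    speed = 15 - gain + 10
    w = w == w and w >= 18
    factor = 3 > 27 and 27 <= gain
    factor = factor - speed
    return factor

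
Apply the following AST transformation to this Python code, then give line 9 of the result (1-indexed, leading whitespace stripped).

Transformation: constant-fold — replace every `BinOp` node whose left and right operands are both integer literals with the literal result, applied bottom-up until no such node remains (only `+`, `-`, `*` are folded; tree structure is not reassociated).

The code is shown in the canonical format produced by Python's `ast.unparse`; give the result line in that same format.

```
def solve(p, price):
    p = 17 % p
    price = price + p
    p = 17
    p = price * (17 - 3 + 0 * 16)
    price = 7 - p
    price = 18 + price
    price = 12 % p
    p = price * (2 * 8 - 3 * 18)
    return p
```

p = price * -38

Transformed code:
def solve(p, price):
    p = 17 % p
    price = price + p
    p = 17
    p = price * 14
    price = 7 - p
    price = 18 + price
    price = 12 % p
    p = price * -38
    return p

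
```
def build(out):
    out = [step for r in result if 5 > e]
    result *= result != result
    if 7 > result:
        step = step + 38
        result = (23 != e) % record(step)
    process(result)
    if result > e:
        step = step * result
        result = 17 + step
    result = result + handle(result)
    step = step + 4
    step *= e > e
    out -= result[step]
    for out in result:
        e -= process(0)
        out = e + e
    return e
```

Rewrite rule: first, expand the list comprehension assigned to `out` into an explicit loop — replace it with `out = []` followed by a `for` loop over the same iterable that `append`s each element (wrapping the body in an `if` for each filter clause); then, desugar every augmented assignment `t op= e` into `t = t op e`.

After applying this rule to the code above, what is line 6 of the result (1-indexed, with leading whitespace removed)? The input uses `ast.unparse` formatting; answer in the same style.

Transformed code:
def build(out):
    out = []
    for r in result:
        if 5 > e:
            out.append(step)
    result = result * (result != result)
    if 7 > result:
        step = step + 38
        result = (23 != e) % record(step)
    process(result)
    if result > e:
        step = step * result
        result = 17 + step
    result = result + handle(result)
    step = step + 4
    step = step * (e > e)
    out = out - result[step]
    for out in result:
        e = e - process(0)
        out = e + e
    return e

result = result * (result != result)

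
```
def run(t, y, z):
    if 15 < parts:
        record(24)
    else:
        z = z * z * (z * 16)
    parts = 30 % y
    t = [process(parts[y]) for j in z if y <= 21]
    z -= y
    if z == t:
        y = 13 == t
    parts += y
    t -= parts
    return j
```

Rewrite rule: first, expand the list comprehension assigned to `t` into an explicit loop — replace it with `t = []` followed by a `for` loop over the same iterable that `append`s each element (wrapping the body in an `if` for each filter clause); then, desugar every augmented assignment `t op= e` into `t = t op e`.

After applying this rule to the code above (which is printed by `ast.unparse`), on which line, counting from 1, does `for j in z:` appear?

Transformed code:
def run(t, y, z):
    if 15 < parts:
        record(24)
    else:
        z = z * z * (z * 16)
    parts = 30 % y
    t = []
    for j in z:
        if y <= 21:
            t.append(process(parts[y]))
    z = z - y
    if z == t:
        y = 13 == t
    parts = parts + y
    t = t - parts
    return j

8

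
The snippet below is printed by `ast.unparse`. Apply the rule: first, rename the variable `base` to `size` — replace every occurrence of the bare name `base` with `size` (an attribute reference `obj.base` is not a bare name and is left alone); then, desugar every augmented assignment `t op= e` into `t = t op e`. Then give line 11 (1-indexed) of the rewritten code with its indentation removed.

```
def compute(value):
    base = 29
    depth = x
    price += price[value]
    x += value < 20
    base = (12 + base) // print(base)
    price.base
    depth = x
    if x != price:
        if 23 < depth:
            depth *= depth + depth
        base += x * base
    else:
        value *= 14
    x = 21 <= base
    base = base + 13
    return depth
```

Transformed code:
def compute(value):
    size = 29
    depth = x
    price = price + price[value]
    x = x + (value < 20)
    size = (12 + size) // print(size)
    price.base
    depth = x
    if x != price:
        if 23 < depth:
            depth = depth * (depth + depth)
        size = size + x * size
    else:
        value = value * 14
    x = 21 <= size
    size = size + 13
    return depth

depth = depth * (depth + depth)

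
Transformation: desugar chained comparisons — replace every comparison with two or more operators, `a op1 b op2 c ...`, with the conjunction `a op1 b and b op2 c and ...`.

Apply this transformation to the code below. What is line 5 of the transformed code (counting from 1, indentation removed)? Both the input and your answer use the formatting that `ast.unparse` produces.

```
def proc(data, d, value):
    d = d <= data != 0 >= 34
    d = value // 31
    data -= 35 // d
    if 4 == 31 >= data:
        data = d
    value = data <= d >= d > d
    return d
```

Transformed code:
def proc(data, d, value):
    d = d <= data and data != 0 and (0 >= 34)
    d = value // 31
    data -= 35 // d
    if 4 == 31 and 31 >= data:
        data = d
    value = data <= d and d >= d and (d > d)
    return d

if 4 == 31 and 31 >= data:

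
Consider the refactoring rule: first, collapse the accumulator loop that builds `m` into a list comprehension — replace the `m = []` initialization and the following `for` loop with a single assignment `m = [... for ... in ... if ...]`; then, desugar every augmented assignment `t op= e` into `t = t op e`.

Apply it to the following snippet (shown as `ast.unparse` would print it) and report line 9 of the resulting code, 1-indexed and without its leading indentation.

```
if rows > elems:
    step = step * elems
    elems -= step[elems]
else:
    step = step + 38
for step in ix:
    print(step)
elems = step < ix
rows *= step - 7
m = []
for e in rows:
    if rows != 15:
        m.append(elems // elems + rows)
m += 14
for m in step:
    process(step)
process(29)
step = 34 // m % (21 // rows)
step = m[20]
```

Transformed code:
if rows > elems:
    step = step * elems
    elems = elems - step[elems]
else:
    step = step + 38
for step in ix:
    print(step)
elems = step < ix
rows = rows * (step - 7)
m = [elems // elems + rows for e in rows if rows != 15]
m = m + 14
for m in step:
    process(step)
process(29)
step = 34 // m % (21 // rows)
step = m[20]

rows = rows * (step - 7)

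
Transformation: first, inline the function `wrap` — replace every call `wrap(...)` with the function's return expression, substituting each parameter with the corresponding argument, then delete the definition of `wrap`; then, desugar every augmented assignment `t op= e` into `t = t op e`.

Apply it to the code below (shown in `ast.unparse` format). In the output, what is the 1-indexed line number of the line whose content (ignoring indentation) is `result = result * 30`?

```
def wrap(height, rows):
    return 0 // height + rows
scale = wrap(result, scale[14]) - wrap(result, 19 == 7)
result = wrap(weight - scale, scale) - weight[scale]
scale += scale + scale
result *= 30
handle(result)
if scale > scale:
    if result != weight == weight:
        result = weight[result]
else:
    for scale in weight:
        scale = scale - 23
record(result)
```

4

Transformed code:
scale = 0 // result + scale[14] - (0 // result + (19 == 7))
result = 0 // (weight - scale) + scale - weight[scale]
scale = scale + (scale + scale)
result = result * 30
handle(result)
if scale > scale:
    if result != weight == weight:
        result = weight[result]
else:
    for scale in weight:
        scale = scale - 23
record(result)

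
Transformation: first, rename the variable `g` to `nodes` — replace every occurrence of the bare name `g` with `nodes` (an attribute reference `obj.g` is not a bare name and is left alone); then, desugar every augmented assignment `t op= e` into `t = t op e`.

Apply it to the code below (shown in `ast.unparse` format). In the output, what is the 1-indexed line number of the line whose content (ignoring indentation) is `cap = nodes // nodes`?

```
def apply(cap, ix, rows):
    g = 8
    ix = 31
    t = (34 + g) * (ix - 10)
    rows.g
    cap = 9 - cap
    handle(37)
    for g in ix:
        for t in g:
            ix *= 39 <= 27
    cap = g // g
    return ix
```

11

Transformed code:
def apply(cap, ix, rows):
    nodes = 8
    ix = 31
    t = (34 + nodes) * (ix - 10)
    rows.g
    cap = 9 - cap
    handle(37)
    for nodes in ix:
        for t in nodes:
            ix = ix * (39 <= 27)
    cap = nodes // nodes
    return ix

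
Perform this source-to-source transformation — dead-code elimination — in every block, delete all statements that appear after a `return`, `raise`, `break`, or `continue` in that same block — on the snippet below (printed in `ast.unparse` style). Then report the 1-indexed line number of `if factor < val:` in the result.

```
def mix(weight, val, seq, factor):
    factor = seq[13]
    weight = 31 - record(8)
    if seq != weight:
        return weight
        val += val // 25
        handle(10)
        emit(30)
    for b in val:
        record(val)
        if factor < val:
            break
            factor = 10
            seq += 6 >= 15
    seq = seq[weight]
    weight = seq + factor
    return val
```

Transformed code:
def mix(weight, val, seq, factor):
    factor = seq[13]
    weight = 31 - record(8)
    if seq != weight:
        return weight
    for b in val:
        record(val)
        if factor < val:
            break
    seq = seq[weight]
    weight = seq + factor
    return val

8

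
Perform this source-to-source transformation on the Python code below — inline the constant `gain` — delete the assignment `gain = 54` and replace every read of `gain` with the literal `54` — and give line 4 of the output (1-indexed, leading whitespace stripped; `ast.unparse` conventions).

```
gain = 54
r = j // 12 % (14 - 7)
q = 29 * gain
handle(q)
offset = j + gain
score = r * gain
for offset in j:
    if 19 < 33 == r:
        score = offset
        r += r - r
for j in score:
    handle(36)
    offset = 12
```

Transformed code:
r = j // 12 % (14 - 7)
q = 29 * 54
handle(q)
offset = j + 54
score = r * 54
for offset in j:
    if 19 < 33 == r:
        score = offset
        r += r - r
for j in score:
    handle(36)
    offset = 12

offset = j + 54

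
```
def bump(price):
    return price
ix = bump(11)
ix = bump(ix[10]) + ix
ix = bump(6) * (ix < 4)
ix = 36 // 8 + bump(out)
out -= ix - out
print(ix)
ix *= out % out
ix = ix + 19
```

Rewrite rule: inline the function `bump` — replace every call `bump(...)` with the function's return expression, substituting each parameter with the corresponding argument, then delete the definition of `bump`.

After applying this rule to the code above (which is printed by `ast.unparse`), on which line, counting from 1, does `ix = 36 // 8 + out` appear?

Transformed code:
ix = 11
ix = ix[10] + ix
ix = 6 * (ix < 4)
ix = 36 // 8 + out
out -= ix - out
print(ix)
ix *= out % out
ix = ix + 19

4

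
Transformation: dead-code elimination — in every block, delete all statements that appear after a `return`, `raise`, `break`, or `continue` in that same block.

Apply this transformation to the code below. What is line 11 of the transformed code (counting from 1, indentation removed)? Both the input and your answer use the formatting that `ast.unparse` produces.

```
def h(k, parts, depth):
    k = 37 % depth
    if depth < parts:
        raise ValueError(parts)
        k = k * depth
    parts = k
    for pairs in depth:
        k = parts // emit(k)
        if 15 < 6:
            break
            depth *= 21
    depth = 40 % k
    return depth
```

return depth

Transformed code:
def h(k, parts, depth):
    k = 37 % depth
    if depth < parts:
        raise ValueError(parts)
    parts = k
    for pairs in depth:
        k = parts // emit(k)
        if 15 < 6:
            break
    depth = 40 % k
    return depth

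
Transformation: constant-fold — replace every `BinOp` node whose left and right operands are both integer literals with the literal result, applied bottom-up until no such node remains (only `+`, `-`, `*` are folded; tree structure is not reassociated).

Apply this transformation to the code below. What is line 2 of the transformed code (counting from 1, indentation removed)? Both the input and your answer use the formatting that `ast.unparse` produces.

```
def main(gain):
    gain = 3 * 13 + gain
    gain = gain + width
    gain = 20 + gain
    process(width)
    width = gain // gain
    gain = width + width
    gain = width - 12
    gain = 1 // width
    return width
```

gain = 39 + gain

Transformed code:
def main(gain):
    gain = 39 + gain
    gain = gain + width
    gain = 20 + gain
    process(width)
    width = gain // gain
    gain = width + width
    gain = width - 12
    gain = 1 // width
    return width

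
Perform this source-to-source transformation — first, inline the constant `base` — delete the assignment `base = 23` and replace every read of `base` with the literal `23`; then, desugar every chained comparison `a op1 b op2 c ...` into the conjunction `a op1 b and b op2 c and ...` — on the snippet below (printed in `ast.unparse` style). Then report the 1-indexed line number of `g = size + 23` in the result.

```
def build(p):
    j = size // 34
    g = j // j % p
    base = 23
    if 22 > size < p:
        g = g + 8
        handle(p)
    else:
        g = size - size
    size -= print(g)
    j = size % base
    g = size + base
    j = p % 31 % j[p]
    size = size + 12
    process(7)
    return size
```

11

Transformed code:
def build(p):
    j = size // 34
    g = j // j % p
    if 22 > size and size < p:
        g = g + 8
        handle(p)
    else:
        g = size - size
    size -= print(g)
    j = size % 23
    g = size + 23
    j = p % 31 % j[p]
    size = size + 12
    process(7)
    return size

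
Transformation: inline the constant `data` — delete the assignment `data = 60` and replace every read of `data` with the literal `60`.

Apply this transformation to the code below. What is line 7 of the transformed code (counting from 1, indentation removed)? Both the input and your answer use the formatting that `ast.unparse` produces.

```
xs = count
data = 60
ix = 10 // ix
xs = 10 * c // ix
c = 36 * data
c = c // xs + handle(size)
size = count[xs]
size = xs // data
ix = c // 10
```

size = xs // 60

Transformed code:
xs = count
ix = 10 // ix
xs = 10 * c // ix
c = 36 * 60
c = c // xs + handle(size)
size = count[xs]
size = xs // 60
ix = c // 10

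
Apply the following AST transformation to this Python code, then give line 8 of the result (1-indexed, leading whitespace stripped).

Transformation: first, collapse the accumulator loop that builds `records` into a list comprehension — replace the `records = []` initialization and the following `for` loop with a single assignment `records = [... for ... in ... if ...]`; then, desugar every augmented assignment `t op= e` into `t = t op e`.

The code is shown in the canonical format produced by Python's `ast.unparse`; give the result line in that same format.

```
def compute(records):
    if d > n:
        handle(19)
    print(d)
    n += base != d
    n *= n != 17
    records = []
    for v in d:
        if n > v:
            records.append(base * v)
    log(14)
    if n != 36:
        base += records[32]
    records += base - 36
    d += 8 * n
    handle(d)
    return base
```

log(14)

Transformed code:
def compute(records):
    if d > n:
        handle(19)
    print(d)
    n = n + (base != d)
    n = n * (n != 17)
    records = [base * v for v in d if n > v]
    log(14)
    if n != 36:
        base = base + records[32]
    records = records + (base - 36)
    d = d + 8 * n
    handle(d)
    return base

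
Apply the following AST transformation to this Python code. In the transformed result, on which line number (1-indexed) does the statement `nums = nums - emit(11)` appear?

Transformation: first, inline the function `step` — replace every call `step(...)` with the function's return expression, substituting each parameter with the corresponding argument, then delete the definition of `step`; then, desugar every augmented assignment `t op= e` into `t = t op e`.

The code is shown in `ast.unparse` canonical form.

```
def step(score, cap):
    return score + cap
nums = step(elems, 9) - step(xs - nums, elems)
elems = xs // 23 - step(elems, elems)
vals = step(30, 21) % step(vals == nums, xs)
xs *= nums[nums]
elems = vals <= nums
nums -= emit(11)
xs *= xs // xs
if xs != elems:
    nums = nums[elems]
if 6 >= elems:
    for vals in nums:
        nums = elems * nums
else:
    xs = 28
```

6

Transformed code:
nums = elems + 9 - (xs - nums + elems)
elems = xs // 23 - (elems + elems)
vals = (30 + 21) % ((vals == nums) + xs)
xs = xs * nums[nums]
elems = vals <= nums
nums = nums - emit(11)
xs = xs * (xs // xs)
if xs != elems:
    nums = nums[elems]
if 6 >= elems:
    for vals in nums:
        nums = elems * nums
else:
    xs = 28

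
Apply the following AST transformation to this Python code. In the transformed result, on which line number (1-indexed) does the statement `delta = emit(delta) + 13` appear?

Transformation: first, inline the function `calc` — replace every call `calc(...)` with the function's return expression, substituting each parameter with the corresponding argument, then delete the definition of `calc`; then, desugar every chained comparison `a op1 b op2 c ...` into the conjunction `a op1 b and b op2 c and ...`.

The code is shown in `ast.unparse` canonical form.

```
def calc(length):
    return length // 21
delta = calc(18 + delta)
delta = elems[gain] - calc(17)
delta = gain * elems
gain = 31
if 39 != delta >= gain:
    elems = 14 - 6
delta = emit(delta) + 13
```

Transformed code:
delta = (18 + delta) // 21
delta = elems[gain] - 17 // 21
delta = gain * elems
gain = 31
if 39 != delta and delta >= gain:
    elems = 14 - 6
delta = emit(delta) + 13

7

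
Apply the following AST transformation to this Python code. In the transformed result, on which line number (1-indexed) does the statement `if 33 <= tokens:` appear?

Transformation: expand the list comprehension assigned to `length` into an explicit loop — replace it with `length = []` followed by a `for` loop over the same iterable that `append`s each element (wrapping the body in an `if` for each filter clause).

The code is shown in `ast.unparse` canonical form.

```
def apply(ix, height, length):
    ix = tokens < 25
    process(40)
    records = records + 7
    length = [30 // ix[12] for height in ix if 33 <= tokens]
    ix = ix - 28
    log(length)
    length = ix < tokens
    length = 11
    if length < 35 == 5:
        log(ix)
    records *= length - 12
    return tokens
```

Transformed code:
def apply(ix, height, length):
    ix = tokens < 25
    process(40)
    records = records + 7
    length = []
    for height in ix:
        if 33 <= tokens:
            length.append(30 // ix[12])
    ix = ix - 28
    log(length)
    length = ix < tokens
    length = 11
    if length < 35 == 5:
        log(ix)
    records *= length - 12
    return tokens

7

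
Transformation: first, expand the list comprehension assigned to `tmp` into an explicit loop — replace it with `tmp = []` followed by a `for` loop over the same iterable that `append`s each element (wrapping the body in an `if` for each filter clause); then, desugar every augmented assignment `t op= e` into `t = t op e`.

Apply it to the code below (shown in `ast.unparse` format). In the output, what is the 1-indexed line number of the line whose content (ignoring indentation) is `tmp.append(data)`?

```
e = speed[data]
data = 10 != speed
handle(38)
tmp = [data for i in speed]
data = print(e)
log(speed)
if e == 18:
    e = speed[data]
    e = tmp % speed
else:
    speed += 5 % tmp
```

Transformed code:
e = speed[data]
data = 10 != speed
handle(38)
tmp = []
for i in speed:
    tmp.append(data)
data = print(e)
log(speed)
if e == 18:
    e = speed[data]
    e = tmp % speed
else:
    speed = speed + 5 % tmp

6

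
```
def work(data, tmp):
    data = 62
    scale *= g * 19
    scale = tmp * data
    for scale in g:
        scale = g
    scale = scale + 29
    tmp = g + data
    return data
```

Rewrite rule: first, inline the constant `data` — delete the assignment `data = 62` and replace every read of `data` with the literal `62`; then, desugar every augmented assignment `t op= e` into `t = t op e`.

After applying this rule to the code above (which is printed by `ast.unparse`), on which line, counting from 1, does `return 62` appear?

8

Transformed code:
def work(data, tmp):
    scale = scale * (g * 19)
    scale = tmp * 62
    for scale in g:
        scale = g
    scale = scale + 29
    tmp = g + 62
    return 62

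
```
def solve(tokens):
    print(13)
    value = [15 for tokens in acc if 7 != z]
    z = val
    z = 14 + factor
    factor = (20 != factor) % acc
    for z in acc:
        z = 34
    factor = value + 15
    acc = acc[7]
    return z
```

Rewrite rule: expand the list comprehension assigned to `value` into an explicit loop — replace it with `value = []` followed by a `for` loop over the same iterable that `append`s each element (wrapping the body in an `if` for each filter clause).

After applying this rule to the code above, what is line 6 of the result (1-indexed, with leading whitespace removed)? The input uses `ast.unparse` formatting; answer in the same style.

value.append(15)

Transformed code:
def solve(tokens):
    print(13)
    value = []
    for tokens in acc:
        if 7 != z:
            value.append(15)
    z = val
    z = 14 + factor
    factor = (20 != factor) % acc
    for z in acc:
        z = 34
    factor = value + 15
    acc = acc[7]
    return z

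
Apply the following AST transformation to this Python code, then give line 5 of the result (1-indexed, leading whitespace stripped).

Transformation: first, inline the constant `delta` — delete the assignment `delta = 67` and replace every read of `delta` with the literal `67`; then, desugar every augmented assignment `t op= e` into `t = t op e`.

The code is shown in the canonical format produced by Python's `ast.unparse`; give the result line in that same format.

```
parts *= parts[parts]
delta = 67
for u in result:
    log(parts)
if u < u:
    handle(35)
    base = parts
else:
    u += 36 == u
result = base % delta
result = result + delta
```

Transformed code:
parts = parts * parts[parts]
for u in result:
    log(parts)
if u < u:
    handle(35)
    base = parts
else:
    u = u + (36 == u)
result = base % 67
result = result + 67

handle(35)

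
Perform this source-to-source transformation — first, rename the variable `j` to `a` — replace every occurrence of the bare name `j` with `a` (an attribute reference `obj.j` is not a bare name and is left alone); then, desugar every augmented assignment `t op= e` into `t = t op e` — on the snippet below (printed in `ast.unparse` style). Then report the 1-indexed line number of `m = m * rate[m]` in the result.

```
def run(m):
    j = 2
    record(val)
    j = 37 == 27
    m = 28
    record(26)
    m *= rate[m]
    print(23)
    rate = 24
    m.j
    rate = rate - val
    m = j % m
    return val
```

Transformed code:
def run(m):
    a = 2
    record(val)
    a = 37 == 27
    m = 28
    record(26)
    m = m * rate[m]
    print(23)
    rate = 24
    m.j
    rate = rate - val
    m = a % m
    return val

7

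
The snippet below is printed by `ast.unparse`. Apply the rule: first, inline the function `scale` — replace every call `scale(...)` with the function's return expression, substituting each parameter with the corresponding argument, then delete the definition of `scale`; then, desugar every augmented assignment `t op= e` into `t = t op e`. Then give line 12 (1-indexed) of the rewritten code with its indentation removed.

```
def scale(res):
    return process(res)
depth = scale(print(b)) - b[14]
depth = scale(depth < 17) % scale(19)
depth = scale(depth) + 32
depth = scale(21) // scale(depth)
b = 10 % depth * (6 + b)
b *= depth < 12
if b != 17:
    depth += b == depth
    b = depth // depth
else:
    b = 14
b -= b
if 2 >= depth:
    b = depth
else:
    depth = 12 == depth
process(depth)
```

Transformed code:
depth = process(print(b)) - b[14]
depth = process(depth < 17) % process(19)
depth = process(depth) + 32
depth = process(21) // process(depth)
b = 10 % depth * (6 + b)
b = b * (depth < 12)
if b != 17:
    depth = depth + (b == depth)
    b = depth // depth
else:
    b = 14
b = b - b
if 2 >= depth:
    b = depth
else:
    depth = 12 == depth
process(depth)

b = b - b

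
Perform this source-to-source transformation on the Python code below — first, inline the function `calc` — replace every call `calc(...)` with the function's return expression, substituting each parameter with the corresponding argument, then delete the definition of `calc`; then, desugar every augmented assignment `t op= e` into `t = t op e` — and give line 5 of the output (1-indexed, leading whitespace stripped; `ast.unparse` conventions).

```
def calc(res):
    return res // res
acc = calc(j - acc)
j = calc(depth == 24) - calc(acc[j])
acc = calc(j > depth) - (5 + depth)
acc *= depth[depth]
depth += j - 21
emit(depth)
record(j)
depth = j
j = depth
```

depth = depth + (j - 21)

Transformed code:
acc = (j - acc) // (j - acc)
j = (depth == 24) // (depth == 24) - acc[j] // acc[j]
acc = (j > depth) // (j > depth) - (5 + depth)
acc = acc * depth[depth]
depth = depth + (j - 21)
emit(depth)
record(j)
depth = j
j = depth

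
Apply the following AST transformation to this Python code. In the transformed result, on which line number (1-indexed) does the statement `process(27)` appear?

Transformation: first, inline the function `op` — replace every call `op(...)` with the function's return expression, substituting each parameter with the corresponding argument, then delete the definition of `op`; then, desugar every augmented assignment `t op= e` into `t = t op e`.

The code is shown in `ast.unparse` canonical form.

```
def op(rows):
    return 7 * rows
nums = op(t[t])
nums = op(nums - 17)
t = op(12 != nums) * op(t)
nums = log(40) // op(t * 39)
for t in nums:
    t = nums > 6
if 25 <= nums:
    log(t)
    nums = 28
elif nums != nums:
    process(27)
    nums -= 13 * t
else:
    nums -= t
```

Transformed code:
nums = 7 * t[t]
nums = 7 * (nums - 17)
t = 7 * (12 != nums) * (7 * t)
nums = log(40) // (7 * (t * 39))
for t in nums:
    t = nums > 6
if 25 <= nums:
    log(t)
    nums = 28
elif nums != nums:
    process(27)
    nums = nums - 13 * t
else:
    nums = nums - t

11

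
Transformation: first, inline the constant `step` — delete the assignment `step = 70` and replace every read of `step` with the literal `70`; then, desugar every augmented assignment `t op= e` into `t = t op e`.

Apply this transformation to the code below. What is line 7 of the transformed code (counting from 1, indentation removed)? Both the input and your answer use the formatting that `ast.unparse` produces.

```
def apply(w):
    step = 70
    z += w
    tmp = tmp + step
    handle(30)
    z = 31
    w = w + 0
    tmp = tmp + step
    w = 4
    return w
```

Transformed code:
def apply(w):
    z = z + w
    tmp = tmp + 70
    handle(30)
    z = 31
    w = w + 0
    tmp = tmp + 70
    w = 4
    return w

tmp = tmp + 70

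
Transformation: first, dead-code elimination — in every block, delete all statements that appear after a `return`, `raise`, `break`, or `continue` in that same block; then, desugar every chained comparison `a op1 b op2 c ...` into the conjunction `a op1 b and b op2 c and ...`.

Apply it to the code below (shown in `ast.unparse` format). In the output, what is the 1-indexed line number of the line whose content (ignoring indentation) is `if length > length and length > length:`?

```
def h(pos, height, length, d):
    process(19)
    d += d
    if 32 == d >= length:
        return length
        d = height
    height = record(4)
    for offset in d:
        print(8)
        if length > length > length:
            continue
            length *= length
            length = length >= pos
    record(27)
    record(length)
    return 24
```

Transformed code:
def h(pos, height, length, d):
    process(19)
    d += d
    if 32 == d and d >= length:
        return length
    height = record(4)
    for offset in d:
        print(8)
        if length > length and length > length:
            continue
    record(27)
    record(length)
    return 24

9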